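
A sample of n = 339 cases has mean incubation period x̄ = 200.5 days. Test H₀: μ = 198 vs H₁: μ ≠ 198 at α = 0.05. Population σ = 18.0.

z = (x̄ - μ₀)/(σ/√n) = (200.5 - 198)/(18.0/√339) = 2.557. Critical value: ±1.96. Since |2.557| > 1.96, Reject H₀.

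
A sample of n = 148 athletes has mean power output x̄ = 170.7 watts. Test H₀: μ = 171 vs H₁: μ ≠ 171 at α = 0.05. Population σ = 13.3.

z = (x̄ - μ₀)/(σ/√n) = (170.7 - 171)/(13.3/√148) = -0.274. Critical value: ±1.96. Since |-0.274| ≤ 1.96, Fail to reject H₀.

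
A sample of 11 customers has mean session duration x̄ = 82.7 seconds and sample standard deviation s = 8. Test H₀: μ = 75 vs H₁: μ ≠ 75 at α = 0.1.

t = (x̄ - μ₀)/(s/√n) = (82.7 - 75)/(8/√11) = 3.192. df = 10, critical t = ±1.812. Reject H₀.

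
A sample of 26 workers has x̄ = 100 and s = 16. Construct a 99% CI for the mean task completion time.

CI = x̄ ± t*(s/√n) = 100 ± 2.787(16/√26) = (91.25, 108.75)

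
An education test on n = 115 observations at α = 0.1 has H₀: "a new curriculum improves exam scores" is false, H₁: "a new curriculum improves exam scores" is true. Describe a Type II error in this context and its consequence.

Type II error: failing to reject H₀ when it is false — concluding that a new curriculum improves exam scores is not supported when in fact it is. Consequence: keeping the old curriculum when the new one would have helped students.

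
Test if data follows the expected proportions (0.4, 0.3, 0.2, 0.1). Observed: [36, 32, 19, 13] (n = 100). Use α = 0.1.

Expected: [40.0, 30.0, 20.0, 10.0]. χ² = 1.483. df = 3, critical = 6.251. Fail to reject H₀.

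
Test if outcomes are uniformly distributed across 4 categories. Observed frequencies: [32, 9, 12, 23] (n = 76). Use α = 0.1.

Expected = 19 each. χ² = Σ(O-E)²/E = 17.579. df = 3, critical value = 6.251. Reject H₀.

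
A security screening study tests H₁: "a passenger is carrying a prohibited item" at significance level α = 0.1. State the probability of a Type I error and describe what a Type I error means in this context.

P(Type I error) = α = 0.1. A Type I error is rejecting H₀ when H₀ is actually true (false positive) — here, concluding that a passenger is carrying a prohibited item when in fact this is not the case. Consequence: detaining an innocent passenger — delay and inconvenience.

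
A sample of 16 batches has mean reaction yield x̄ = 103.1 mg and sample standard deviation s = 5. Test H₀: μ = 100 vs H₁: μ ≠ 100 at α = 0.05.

t = (x̄ - μ₀)/(s/√n) = (103.1 - 100)/(5/√16) = 2.48. df = 15, critical t = ±2.131. Reject H₀.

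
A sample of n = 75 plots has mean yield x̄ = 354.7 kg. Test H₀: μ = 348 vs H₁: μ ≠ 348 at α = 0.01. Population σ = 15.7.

z = (x̄ - μ₀)/(σ/√n) = (354.7 - 348)/(15.7/√75) = 3.696. Critical value: ±2.576. Since |3.696| > 2.576, Reject H₀.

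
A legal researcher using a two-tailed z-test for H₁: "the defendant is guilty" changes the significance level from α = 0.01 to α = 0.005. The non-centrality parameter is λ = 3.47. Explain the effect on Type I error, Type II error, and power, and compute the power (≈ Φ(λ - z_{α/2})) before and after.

Decreasing α from 0.01 to 0.005:
• Type I error rate decreases (α is the Type I rate by definition).
• Critical value moves from z_{α/2} = 2.576 to 2.807, so power = Φ(λ - z_{α/2}) goes from Φ(3.47 - 2.576) = 0.814 to Φ(3.47 - 2.807) = 0.746.
• Type II error rate β = 1 - power therefore increases (0.186 → 0.254).
Appropriate when false positives are costly — here, convicting an innocent person.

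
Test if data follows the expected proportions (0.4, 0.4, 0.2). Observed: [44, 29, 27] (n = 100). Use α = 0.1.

Expected: [40.0, 40.0, 20.0]. χ² = 5.875. df = 2, critical = 4.605. Reject H₀.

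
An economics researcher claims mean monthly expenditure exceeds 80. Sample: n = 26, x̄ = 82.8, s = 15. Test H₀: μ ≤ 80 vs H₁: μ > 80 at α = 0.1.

t = (82.8 - 80)/(15/√26) = 0.952, df = 25. Critical t = 1.316. Fail to reject H₀.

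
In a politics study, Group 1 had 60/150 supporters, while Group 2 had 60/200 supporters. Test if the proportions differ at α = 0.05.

p̂₁ = 0.4, p̂₂ = 0.3, pooled p̂ = 0.343. z = 1.95. Critical: ±1.96. Fail to reject H₀.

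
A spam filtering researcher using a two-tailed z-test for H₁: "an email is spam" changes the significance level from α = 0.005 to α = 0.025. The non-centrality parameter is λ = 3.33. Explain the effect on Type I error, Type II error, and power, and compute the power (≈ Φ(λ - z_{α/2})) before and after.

Increasing α from 0.005 to 0.025:
• Type I error rate increases (α is the Type I rate by definition).
• Critical value moves from z_{α/2} = 2.807 to 2.241, so power = Φ(λ - z_{α/2}) goes from Φ(3.33 - 2.807) = 0.7 to Φ(3.33 - 2.241) = 0.862.
• Type II error rate β = 1 - power therefore decreases (0.3 → 0.138).
Appropriate when false negatives are costly — here, a spam email lands in the inbox.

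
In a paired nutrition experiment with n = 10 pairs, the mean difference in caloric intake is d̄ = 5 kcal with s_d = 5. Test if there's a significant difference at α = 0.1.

t = d̄/(s_d/√n) = 5/(5/√10) = 3.162. df = 9, critical t = ±1.833. Reject H₀.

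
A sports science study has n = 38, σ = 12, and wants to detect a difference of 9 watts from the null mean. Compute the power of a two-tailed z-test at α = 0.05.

SE = σ/√n = 12/√38 = 1.947. Non-centrality λ = d/SE = 9/1.947 = 4.623. Power ≈ Φ(λ - z_{α/2}) = Φ(4.623 - 1.96) = Φ(2.663) = 0.996.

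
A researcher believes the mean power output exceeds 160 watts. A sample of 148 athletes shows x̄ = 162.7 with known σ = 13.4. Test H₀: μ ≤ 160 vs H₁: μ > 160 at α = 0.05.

z = 2.451. Critical value: 1.645. Reject H₀.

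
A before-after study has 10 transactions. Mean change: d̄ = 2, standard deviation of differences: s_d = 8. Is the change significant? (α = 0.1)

t = d̄/(s_d/√n) = 2/(8/√10) = 0.791. df = 9, critical t = ±1.833. Fail to reject H₀.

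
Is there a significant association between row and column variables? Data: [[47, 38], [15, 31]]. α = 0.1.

χ² = 6.162. df = 1, critical = 2.706. Reject H₀. Variables are dependent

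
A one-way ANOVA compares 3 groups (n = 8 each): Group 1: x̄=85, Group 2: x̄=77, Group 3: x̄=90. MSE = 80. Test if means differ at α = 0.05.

Grand mean = 84.0. SS_between = 688.0, MS_between = 344.0. F = 4.3, F_crit ≈ 3.467. Reject H₀.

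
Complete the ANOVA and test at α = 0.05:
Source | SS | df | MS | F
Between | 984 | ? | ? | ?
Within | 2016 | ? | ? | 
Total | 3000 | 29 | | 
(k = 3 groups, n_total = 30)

df_between = 2, df_within = 27. MS_between = 492.0, MS_within = 74.67. F = 6.589, F_crit ≈ 3.354. Reject H₀.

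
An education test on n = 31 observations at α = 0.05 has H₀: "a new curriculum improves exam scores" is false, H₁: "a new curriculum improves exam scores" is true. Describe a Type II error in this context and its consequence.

Type II error: failing to reject H₀ when it is false — concluding that a new curriculum improves exam scores is not supported when in fact it is. Consequence: keeping the old curriculum when the new one would have helped students.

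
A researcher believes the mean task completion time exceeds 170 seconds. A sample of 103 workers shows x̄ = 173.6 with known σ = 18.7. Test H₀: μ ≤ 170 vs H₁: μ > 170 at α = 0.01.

z = 1.954. Critical value: 2.33. Fail to reject H₀.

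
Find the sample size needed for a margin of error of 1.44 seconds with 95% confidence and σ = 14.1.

n = (z*σ/E)² = (1.96×14.1/1.44)² = 368.3 → n = 369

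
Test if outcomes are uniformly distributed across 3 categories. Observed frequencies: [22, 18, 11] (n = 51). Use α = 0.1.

Expected = 17 each. χ² = Σ(O-E)²/E = 3.647. df = 2, critical value = 4.605. Fail to reject H₀.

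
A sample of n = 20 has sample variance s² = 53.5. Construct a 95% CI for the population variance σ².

df = 19. χ²_{0.025} = 32.852, χ²_{0.975} = 8.907. CI for σ² = ((n-1)s²/χ²_{α/2}, (n-1)s²/χ²_{1-α/2}) = (19·53.5/32.852, 19·53.5/8.907) = (30.94, 114.12)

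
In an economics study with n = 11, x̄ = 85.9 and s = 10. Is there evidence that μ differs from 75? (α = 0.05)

t = (x̄ - μ₀)/(s/√n) = (85.9 - 75)/(10/√11) = 3.615. df = 10, critical t = ±2.228. Reject H₀.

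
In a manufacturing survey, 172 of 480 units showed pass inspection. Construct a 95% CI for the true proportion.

p̂ = 0.358. CI = p̂ ± z*√(p̂(1-p̂)/n) = (0.315, 0.401)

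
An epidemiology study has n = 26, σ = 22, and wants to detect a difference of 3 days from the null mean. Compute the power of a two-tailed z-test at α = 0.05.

SE = σ/√n = 22/√26 = 4.315. Non-centrality λ = d/SE = 3/4.315 = 0.695. Power ≈ Φ(λ - z_{α/2}) = Φ(0.695 - 1.96) = Φ(-1.265) = 0.103.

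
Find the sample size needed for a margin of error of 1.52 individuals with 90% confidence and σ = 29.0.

n = (z*σ/E)² = (1.645×29.0/1.52)² = 985.01 → n = 986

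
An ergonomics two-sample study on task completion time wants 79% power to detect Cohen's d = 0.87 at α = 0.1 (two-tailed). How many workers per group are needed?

z_{α/2} = 1.645, z_β = Φ⁻¹(0.79) = 0.806. For large effect (d = 0.87): n per group = 2(z_{α/2} + z_β)²/d² = 2(1.645 + 0.806)²/0.87² = 15.9 → 16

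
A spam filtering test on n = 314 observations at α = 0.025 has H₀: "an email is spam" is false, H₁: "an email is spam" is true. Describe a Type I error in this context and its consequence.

Type I error: rejecting H₀ when it is true — concluding that an email is spam when in fact it is not. Consequence: a legitimate email is sent to the spam folder and the user misses it.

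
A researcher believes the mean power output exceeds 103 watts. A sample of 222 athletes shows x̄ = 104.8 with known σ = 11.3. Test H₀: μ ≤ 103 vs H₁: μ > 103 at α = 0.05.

z = 2.373. Critical value: 1.645. Reject H₀.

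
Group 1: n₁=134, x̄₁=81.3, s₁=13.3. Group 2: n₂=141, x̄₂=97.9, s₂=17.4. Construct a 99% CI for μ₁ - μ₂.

Difference = -16.6. SE = √(13.3²/134 + 17.4²/141) = 1.862. CI = (-21.4, -11.8)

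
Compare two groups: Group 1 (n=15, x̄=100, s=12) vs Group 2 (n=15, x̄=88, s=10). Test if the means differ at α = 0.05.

Pooled sp = 11.05. t = 2.975, df = 28. Critical t = ±2.048. Reject H₀.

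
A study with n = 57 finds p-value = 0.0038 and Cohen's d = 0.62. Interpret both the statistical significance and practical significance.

Statistically significant (p = 0.0038 < 0.05). Cohen's d = 0.62 indicates a medium effect size. Both statistical and practical significance should be considered.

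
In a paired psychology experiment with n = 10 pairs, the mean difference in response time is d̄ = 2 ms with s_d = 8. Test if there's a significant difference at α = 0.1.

t = d̄/(s_d/√n) = 2/(8/√10) = 0.791. df = 9, critical t = ±1.833. Fail to reject H₀.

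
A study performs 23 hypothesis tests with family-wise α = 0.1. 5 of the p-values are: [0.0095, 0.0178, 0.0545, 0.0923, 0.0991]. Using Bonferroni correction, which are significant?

Bonferroni α = 0.1/23 = 0.00435. None of the given p-values are significant.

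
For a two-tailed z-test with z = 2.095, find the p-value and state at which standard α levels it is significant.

p = 2·P(Z > |2.095|) = 2·(1 - Φ(2.095)) ≈ 0.0362. Significant at α = 0.1; Significant at α = 0.05.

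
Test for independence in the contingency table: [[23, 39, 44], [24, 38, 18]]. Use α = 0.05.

χ² = 7.449. df = 2, critical = 5.991. Reject H₀. Variables are dependent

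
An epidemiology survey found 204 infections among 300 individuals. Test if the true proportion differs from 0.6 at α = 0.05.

p̂ = 0.68, p₀ = 0.6. z = (p̂ - p₀)/√(p₀(1-p₀)/n) = 2.828. Critical: ±1.96. Reject H₀.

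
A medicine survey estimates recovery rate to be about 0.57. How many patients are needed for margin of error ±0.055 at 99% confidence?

n = z²p(1-p)/E² = 2.576²×0.57×0.43/0.055² = 537.7 → n = 538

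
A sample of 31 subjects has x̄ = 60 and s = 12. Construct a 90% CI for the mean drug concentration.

CI = x̄ ± t*(s/√n) = 60 ± 1.697(12/√31) = (56.34, 63.66)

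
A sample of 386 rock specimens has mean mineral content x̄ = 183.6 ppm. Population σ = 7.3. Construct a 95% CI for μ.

CI = x̄ ± z*(σ/√n) = 183.6 ± 1.96(7.3/√386) = 183.6 ± 0.73 = (182.87, 184.33)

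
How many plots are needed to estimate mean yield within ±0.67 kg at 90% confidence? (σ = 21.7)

n = (z*σ/E)² = (1.645×21.7/0.67)² = 2838.6 → n = 2839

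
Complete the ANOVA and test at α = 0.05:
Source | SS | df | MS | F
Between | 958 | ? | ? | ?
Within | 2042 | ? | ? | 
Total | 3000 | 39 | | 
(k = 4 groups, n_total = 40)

df_between = 3, df_within = 36. MS_between = 319.33, MS_within = 56.72. F = 5.63, F_crit ≈ 2.866. Reject H₀.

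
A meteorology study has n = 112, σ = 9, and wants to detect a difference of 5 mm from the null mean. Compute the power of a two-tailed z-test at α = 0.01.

SE = σ/√n = 9/√112 = 0.85. Non-centrality λ = d/SE = 5/0.85 = 5.879. Power ≈ Φ(λ - z_{α/2}) = Φ(5.879 - 2.576) = Φ(3.303) = 1.0.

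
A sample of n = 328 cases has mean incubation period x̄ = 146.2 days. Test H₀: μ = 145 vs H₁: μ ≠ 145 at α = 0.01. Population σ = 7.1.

z = (x̄ - μ₀)/(σ/√n) = (146.2 - 145)/(7.1/√328) = 3.061. Critical value: ±2.576. Since |3.061| > 2.576, Reject H₀.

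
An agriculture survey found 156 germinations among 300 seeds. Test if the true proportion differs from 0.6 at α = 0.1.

p̂ = 0.52, p₀ = 0.6. z = (p̂ - p₀)/√(p₀(1-p₀)/n) = -2.828. Critical: ±1.645. Reject H₀.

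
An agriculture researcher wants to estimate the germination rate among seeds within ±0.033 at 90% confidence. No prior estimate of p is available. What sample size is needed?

Conservative approach: use p = 0.5 (maximizes p(1-p) = 0.25). n = z²(0.25)/E² = 1.645²×0.25/0.033² = 621.2 → n = 622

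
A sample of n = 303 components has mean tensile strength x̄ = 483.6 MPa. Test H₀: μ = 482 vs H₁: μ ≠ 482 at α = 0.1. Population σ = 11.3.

z = (x̄ - μ₀)/(σ/√n) = (483.6 - 482)/(11.3/√303) = 2.465. Critical value: ±1.645. Since |2.465| > 1.645, Reject H₀.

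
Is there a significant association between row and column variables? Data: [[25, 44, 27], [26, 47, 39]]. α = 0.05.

χ² = 1.076. df = 2, critical = 5.991. Fail to reject H₀. No evidence of dependence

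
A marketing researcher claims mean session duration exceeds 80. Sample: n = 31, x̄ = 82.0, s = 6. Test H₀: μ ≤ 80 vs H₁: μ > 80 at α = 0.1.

t = (82.0 - 80)/(6/√31) = 1.856, df = 30. Critical t = 1.31. Reject H₀.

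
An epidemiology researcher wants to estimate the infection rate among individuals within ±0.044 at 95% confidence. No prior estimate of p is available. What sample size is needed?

Conservative approach: use p = 0.5 (maximizes p(1-p) = 0.25). n = z²(0.25)/E² = 1.96²×0.25/0.044² = 496.1 → n = 497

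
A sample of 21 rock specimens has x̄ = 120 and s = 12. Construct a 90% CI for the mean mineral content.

CI = x̄ ± t*(s/√n) = 120 ± 1.725(12/√21) = (115.48, 124.52)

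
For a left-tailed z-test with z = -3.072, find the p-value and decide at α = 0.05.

p = P(Z < -3.072) = Φ(-3.072) ≈ 0.0011. Since p < 0.05, reject H₀ (significant) at α = 0.05.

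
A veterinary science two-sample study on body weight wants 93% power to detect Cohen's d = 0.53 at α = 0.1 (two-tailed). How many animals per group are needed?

z_{α/2} = 1.645, z_β = Φ⁻¹(0.93) = 1.476. For medium effect (d = 0.53): n per group = 2(z_{α/2} + z_β)²/d² = 2(1.645 + 1.476)²/0.53² = 69.4 → 70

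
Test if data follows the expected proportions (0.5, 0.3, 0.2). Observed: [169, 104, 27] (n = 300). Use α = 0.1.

Expected: [150.0, 90.0, 60.0]. χ² = 22.734. df = 2, critical = 4.605. Reject H₀.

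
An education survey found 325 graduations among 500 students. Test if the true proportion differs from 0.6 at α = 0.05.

p̂ = 0.65, p₀ = 0.6. z = (p̂ - p₀)/√(p₀(1-p₀)/n) = 2.282. Critical: ±1.96. Reject H₀.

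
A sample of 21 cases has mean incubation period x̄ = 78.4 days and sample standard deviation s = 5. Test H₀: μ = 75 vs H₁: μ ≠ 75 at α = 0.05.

t = (x̄ - μ₀)/(s/√n) = (78.4 - 75)/(5/√21) = 3.116. df = 20, critical t = ±2.086. Reject H₀.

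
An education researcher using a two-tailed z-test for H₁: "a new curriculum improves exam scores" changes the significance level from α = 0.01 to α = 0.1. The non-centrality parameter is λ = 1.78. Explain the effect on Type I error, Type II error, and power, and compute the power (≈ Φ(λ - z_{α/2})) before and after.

Increasing α from 0.01 to 0.1:
• Type I error rate increases (α is the Type I rate by definition).
• Critical value moves from z_{α/2} = 2.576 to 1.645, so power = Φ(λ - z_{α/2}) goes from Φ(1.78 - 2.576) = 0.213 to Φ(1.78 - 1.645) = 0.554.
• Type II error rate β = 1 - power therefore decreases (0.787 → 0.446).
Appropriate when false negatives are costly — here, keeping the old curriculum when the new one would have helped students.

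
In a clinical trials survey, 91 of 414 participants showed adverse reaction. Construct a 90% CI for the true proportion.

p̂ = 0.22. CI = p̂ ± z*√(p̂(1-p̂)/n) = (0.186, 0.253)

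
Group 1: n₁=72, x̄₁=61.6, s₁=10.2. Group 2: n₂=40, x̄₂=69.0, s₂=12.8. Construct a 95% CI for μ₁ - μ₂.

Difference = -7.4. SE = √(10.2²/72 + 12.8²/40) = 2.354. CI = (-12.01, -2.79)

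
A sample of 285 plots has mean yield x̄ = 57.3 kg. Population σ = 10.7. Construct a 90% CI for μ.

CI = x̄ ± z*(σ/√n) = 57.3 ± 1.645(10.7/√285) = 57.3 ± 1.04 = (56.26, 58.34)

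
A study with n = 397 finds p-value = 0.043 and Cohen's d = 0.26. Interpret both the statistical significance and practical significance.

Statistically significant (p = 0.043 < 0.05). Cohen's d = 0.26 indicates a small effect size. Both statistical and practical significance should be considered.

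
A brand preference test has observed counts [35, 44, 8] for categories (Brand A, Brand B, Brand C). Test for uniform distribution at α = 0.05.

Expected = 29 each. χ² = Σ(O-E)²/E = 24.207. df = 2, critical value = 5.991. Reject H₀.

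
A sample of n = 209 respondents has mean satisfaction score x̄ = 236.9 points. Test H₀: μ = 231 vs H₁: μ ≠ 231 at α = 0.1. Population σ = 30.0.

z = (x̄ - μ₀)/(σ/√n) = (236.9 - 231)/(30.0/√209) = 2.843. Critical value: ±1.645. Since |2.843| > 1.645, Reject H₀.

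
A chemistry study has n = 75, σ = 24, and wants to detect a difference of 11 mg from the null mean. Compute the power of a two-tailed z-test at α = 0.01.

SE = σ/√n = 24/√75 = 2.771. Non-centrality λ = d/SE = 11/2.771 = 3.969. Power ≈ Φ(λ - z_{α/2}) = Φ(3.969 - 2.576) = Φ(1.393) = 0.918.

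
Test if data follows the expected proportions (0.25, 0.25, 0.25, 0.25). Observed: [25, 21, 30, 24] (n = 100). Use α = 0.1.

Expected: [25.0, 25.0, 25.0, 25.0]. χ² = 1.68. df = 3, critical = 6.251. Fail to reject H₀.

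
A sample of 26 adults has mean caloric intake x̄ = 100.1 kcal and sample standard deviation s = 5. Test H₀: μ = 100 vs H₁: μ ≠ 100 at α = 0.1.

t = (x̄ - μ₀)/(s/√n) = (100.1 - 100)/(5/√26) = 0.102. df = 25, critical t = ±1.708. Fail to reject H₀.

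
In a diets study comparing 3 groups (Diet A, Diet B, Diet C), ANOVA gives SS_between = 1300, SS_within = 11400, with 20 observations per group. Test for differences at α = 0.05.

df_between = 2, df_within = 57. F = MS_between/MS_within = 650.0/200.0 = 3.25. F_crit ≈ 3.159. Reject H₀. At least one mean differs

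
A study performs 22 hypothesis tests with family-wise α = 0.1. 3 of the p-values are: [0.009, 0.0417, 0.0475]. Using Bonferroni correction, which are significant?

Bonferroni α = 0.1/22 = 0.00455. None of the given p-values are significant.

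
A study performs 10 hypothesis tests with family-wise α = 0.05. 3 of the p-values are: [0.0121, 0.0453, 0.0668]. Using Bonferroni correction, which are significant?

Bonferroni α = 0.05/10 = 0.005. None of the given p-values are significant.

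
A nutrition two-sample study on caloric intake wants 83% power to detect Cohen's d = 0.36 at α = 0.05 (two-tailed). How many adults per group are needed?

z_{α/2} = 1.96, z_β = Φ⁻¹(0.83) = 0.954. For small effect (d = 0.36): n per group = 2(z_{α/2} + z_β)²/d² = 2(1.96 + 0.954)²/0.36² = 131.04 → 132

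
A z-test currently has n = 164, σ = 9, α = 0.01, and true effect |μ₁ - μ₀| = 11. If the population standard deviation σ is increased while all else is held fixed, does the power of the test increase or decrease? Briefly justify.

Power decreases: a larger σ inflates the standard error σ/√n, pulling the sampling distribution under H₁ back toward the critical value.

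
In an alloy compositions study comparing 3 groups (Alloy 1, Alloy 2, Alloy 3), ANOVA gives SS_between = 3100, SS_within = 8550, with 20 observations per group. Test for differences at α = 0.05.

df_between = 2, df_within = 57. F = MS_between/MS_within = 1550.0/150.0 = 10.333. F_crit ≈ 3.159. Reject H₀. At least one mean differs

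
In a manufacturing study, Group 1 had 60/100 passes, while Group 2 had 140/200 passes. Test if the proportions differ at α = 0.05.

p̂₁ = 0.6, p̂₂ = 0.7, pooled p̂ = 0.667. z = -1.732. Critical: ±1.96. Fail to reject H₀.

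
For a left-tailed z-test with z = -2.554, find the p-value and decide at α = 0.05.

p = P(Z < -2.554) = Φ(-2.554) ≈ 0.0053. Since p < 0.05, reject H₀ (significant) at α = 0.05.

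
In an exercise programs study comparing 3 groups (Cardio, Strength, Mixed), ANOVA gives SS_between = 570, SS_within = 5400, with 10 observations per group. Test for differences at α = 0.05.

df_between = 2, df_within = 27. F = MS_between/MS_within = 285.0/200.0 = 1.425. F_crit ≈ 3.354. Fail to reject H₀.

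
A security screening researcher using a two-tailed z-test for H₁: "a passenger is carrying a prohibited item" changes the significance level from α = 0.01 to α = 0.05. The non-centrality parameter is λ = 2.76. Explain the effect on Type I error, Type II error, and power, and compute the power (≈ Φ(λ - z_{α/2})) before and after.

Increasing α from 0.01 to 0.05:
• Type I error rate increases (α is the Type I rate by definition).
• Critical value moves from z_{α/2} = 2.576 to 1.96, so power = Φ(λ - z_{α/2}) goes from Φ(2.76 - 2.576) = 0.573 to Φ(2.76 - 1.96) = 0.788.
• Type II error rate β = 1 - power therefore decreases (0.427 → 0.212).
Appropriate when false negatives are costly — here, letting a prohibited item through — security breach.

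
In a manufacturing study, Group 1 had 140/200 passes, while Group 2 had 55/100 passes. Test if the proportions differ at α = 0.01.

p̂₁ = 0.7, p̂₂ = 0.55, pooled p̂ = 0.65. z = 2.568. Critical: ±2.576. Fail to reject H₀.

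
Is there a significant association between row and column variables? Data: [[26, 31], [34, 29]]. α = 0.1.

χ² = 0.835. df = 1, critical = 2.706. Fail to reject H₀. No evidence of dependence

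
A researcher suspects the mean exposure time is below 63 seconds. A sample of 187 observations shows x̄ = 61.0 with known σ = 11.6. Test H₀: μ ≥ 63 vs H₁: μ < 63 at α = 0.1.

z = -2.358. Critical value: -1.28. Reject H₀.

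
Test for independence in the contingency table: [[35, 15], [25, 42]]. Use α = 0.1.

χ² = 12.245. df = 1, critical = 2.706. Reject H₀. Variables are dependent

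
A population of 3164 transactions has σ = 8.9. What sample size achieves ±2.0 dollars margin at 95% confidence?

Without FPC: n₀ = (1.96×8.9/2.0)² = 76.073. With FPC: n = n₀N/(n₀+N-1) = 74.3 → n = 75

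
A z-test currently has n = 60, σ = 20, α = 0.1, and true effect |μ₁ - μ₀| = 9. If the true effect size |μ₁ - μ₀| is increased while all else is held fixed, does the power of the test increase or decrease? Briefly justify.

Power increases: a larger true effect increases the non-centrality λ = |μ₁ - μ₀|/(σ/√n).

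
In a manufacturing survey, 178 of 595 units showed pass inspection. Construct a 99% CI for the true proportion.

p̂ = 0.299. CI = p̂ ± z*√(p̂(1-p̂)/n) = (0.251, 0.348)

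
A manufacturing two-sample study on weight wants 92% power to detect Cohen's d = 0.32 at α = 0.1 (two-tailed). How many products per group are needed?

z_{α/2} = 1.645, z_β = Φ⁻¹(0.92) = 1.405. For small effect (d = 0.32): n per group = 2(z_{α/2} + z_β)²/d² = 2(1.645 + 1.405)²/0.32² = 181.7 → 182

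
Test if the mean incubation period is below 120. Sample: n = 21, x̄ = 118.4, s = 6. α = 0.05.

t = (118.4 - 120)/(6/√21) = -1.222, df = 20. Critical t = -1.725. Fail to reject H₀.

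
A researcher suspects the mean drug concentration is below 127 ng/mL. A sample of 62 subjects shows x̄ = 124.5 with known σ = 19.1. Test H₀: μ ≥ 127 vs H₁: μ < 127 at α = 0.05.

z = -1.031. Critical value: -1.645. Fail to reject H₀.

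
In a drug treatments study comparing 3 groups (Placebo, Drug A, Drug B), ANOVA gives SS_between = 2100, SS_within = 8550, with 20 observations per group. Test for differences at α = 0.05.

df_between = 2, df_within = 57. F = MS_between/MS_within = 1050.0/150.0 = 7.0. F_crit ≈ 3.159. Reject H₀. At least one mean differs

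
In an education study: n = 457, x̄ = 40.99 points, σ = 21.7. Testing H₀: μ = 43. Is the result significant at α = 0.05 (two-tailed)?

z = (40.99 - 43)/(21.7/√457) = -1.98. Since |z| > 1.96, significant at α = 0.05.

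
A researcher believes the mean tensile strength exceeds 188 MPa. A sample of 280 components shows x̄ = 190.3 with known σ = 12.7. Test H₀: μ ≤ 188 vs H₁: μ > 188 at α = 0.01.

z = 3.03. Critical value: 2.33. Reject H₀.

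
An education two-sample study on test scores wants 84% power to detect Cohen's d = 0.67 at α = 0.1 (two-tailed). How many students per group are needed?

z_{α/2} = 1.645, z_β = Φ⁻¹(0.84) = 0.994. For medium effect (d = 0.67): n per group = 2(z_{α/2} + z_β)²/d² = 2(1.645 + 0.994)²/0.67² = 31.03 → 32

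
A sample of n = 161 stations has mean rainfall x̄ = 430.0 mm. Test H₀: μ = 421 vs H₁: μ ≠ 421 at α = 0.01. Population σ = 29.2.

z = (x̄ - μ₀)/(σ/√n) = (430.0 - 421)/(29.2/√161) = 3.911. Critical value: ±2.576. Since |3.911| > 2.576, Reject H₀.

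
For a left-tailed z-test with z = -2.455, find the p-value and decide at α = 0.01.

p = P(Z < -2.455) = Φ(-2.455) ≈ 0.007. Since p < 0.01, reject H₀ (significant) at α = 0.01.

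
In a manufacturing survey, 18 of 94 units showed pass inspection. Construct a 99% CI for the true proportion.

p̂ = 0.191. CI = p̂ ± z*√(p̂(1-p̂)/n) = (0.087, 0.296)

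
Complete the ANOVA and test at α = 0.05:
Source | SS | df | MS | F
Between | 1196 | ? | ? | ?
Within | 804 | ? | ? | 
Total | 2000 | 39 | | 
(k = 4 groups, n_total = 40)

df_between = 3, df_within = 36. MS_between = 398.67, MS_within = 22.33. F = 17.851, F_crit ≈ 2.866. Reject H₀.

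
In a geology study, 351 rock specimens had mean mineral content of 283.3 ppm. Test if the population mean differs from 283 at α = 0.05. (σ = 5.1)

z = (x̄ - μ₀)/(σ/√n) = (283.3 - 283)/(5.1/√351) = 1.102. Critical value: ±1.96. Since |1.102| ≤ 1.96, Fail to reject H₀.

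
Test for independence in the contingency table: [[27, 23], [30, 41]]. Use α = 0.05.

χ² = 1.625. df = 1, critical = 3.841. Fail to reject H₀. No evidence of dependence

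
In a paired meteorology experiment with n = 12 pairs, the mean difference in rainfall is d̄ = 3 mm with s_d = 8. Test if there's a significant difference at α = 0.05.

t = d̄/(s_d/√n) = 3/(8/√12) = 1.299. df = 11, critical t = ±2.201. Fail to reject H₀.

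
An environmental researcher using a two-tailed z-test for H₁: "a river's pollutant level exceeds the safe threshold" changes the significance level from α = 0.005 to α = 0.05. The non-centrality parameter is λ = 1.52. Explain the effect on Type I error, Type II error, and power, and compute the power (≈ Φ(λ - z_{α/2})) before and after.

Increasing α from 0.005 to 0.05:
• Type I error rate increases (α is the Type I rate by definition).
• Critical value moves from z_{α/2} = 2.807 to 1.96, so power = Φ(λ - z_{α/2}) goes from Φ(1.52 - 2.807) = 0.099 to Φ(1.52 - 1.96) = 0.33.
• Type II error rate β = 1 - power therefore decreases (0.901 → 0.67).
Appropriate when false negatives are costly — here, allowing unsafe pollution to continue.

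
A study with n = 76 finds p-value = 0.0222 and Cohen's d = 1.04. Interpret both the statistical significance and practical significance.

Statistically significant (p = 0.0222 < 0.05). Cohen's d = 1.04 indicates a large effect size. Both statistical and practical significance should be considered.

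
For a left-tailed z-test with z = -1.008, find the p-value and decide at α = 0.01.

p = P(Z < -1.008) = Φ(-1.008) ≈ 0.1567. Since p ≥ 0.01, fail to reject H₀ (not significant) at α = 0.01.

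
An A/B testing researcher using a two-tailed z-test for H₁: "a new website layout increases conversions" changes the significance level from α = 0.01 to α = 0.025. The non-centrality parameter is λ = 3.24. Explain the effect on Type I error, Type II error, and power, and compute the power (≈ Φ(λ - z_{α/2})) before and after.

Increasing α from 0.01 to 0.025:
• Type I error rate increases (α is the Type I rate by definition).
• Critical value moves from z_{α/2} = 2.576 to 2.241, so power = Φ(λ - z_{α/2}) goes from Φ(3.24 - 2.576) = 0.747 to Φ(3.24 - 2.241) = 0.841.
• Type II error rate β = 1 - power therefore decreases (0.253 → 0.159).
Appropriate when false negatives are costly — here, discarding a layout that would have improved conversions — lost revenue.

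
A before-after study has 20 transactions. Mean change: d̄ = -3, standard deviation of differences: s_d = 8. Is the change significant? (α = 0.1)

t = d̄/(s_d/√n) = -3/(8/√20) = -1.677. df = 19, critical t = ±1.729. Fail to reject H₀.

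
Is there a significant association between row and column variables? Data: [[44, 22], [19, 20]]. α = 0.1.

χ² = 3.291. df = 1, critical = 2.706. Reject H₀. Variables are dependent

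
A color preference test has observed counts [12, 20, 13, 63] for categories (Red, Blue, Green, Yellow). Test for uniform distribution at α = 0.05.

Expected = 27 each. χ² = Σ(O-E)²/E = 65.407. df = 3, critical value = 7.815. Reject H₀.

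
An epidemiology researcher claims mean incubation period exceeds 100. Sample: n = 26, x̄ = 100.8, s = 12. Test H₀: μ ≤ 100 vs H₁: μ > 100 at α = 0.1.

t = (100.8 - 100)/(12/√26) = 0.34, df = 25. Critical t = 1.316. Fail to reject H₀.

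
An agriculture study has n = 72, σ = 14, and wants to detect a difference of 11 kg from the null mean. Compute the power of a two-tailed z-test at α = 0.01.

SE = σ/√n = 14/√72 = 1.65. Non-centrality λ = d/SE = 11/1.65 = 6.667. Power ≈ Φ(λ - z_{α/2}) = Φ(6.667 - 2.576) = Φ(4.091) = 1.0.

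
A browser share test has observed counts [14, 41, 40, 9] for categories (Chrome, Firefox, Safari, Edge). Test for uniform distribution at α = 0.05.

Expected = 26 each. χ² = Σ(O-E)²/E = 32.846. df = 3, critical value = 7.815. Reject H₀.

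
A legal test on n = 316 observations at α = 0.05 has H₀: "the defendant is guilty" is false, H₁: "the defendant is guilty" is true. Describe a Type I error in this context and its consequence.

Type I error: rejecting H₀ when it is true — concluding that the defendant is guilty when in fact it is not. Consequence: convicting an innocent person.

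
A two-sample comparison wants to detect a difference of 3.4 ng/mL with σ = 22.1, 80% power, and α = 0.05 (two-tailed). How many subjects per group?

n per group = 2(z_α/2 + z_β)²σ²/d² = 2×(1.96 + 0.84)²×22.1²/3.4² = 662.5 → n = 663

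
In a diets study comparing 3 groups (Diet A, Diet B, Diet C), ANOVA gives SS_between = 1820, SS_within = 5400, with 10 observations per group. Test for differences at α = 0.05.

df_between = 2, df_within = 27. F = MS_between/MS_within = 910.0/200.0 = 4.55. F_crit ≈ 3.354. Reject H₀. At least one mean differs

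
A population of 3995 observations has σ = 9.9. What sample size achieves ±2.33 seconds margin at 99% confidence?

Without FPC: n₀ = (2.576×9.9/2.33)² = 119.798. With FPC: n = n₀N/(n₀+N-1) = 116.3 → n = 117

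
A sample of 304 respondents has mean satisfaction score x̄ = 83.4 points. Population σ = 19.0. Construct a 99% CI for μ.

CI = x̄ ± z*(σ/√n) = 83.4 ± 2.576(19.0/√304) = 83.4 ± 2.81 = (80.59, 86.21)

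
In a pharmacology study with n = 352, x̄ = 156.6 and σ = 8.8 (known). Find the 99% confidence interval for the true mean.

CI = x̄ ± z*(σ/√n) = 156.6 ± 2.576(8.8/√352) = 156.6 ± 1.21 = (155.39, 157.81)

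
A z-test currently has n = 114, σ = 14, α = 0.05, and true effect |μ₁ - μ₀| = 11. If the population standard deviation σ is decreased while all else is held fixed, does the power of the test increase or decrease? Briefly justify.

Power increases: a smaller σ shrinks the standard error σ/√n, moving the sampling distribution under H₁ further from the critical value.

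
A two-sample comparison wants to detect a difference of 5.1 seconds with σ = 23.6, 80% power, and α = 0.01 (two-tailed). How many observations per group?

n per group = 2(z_α/2 + z_β)²σ²/d² = 2×(2.576 + 0.84)²×23.6²/5.1² = 499.7 → n = 500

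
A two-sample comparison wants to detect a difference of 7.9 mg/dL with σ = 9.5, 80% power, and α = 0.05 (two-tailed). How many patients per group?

n per group = 2(z_α/2 + z_β)²σ²/d² = 2×(1.96 + 0.84)²×9.5²/7.9² = 22.7 → n = 23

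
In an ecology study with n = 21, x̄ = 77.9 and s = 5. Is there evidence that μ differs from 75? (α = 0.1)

t = (x̄ - μ₀)/(s/√n) = (77.9 - 75)/(5/√21) = 2.658. df = 20, critical t = ±1.725. Reject H₀.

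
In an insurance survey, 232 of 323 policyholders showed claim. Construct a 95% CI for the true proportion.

p̂ = 0.718. CI = p̂ ± z*√(p̂(1-p̂)/n) = (0.669, 0.767)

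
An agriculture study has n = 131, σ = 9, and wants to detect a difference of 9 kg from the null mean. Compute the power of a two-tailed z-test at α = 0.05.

SE = σ/√n = 9/√131 = 0.786. Non-centrality λ = d/SE = 9/0.786 = 11.446. Power ≈ Φ(λ - z_{α/2}) = Φ(11.446 - 1.96) = Φ(9.486) = 1.0.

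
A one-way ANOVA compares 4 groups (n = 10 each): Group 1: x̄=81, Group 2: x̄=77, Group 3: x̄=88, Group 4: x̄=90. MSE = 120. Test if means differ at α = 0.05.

Grand mean = 84.0. SS_between = 1100.0, MS_between = 366.67. F = 3.056, F_crit ≈ 2.866. Reject H₀.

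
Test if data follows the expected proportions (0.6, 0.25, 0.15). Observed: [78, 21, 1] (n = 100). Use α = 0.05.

Expected: [60.0, 25.0, 15.0]. χ² = 19.107. df = 2, critical = 5.991. Reject H₀.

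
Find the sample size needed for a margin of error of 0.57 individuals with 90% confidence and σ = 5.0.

n = (z*σ/E)² = (1.645×5.0/0.57)² = 208.2 → n = 209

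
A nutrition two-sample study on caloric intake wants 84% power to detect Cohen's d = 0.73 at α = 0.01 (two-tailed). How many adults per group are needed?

z_{α/2} = 2.576, z_β = Φ⁻¹(0.84) = 0.994. For medium effect (d = 0.73): n per group = 2(z_{α/2} + z_β)²/d² = 2(2.576 + 0.994)²/0.73² = 47.8 → 48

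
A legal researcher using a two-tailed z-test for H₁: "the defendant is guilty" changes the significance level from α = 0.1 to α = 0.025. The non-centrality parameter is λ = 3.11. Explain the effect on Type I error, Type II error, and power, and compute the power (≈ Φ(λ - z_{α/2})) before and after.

Decreasing α from 0.1 to 0.025:
• Type I error rate decreases (α is the Type I rate by definition).
• Critical value moves from z_{α/2} = 1.645 to 2.241, so power = Φ(λ - z_{α/2}) goes from Φ(3.11 - 1.645) = 0.929 to Φ(3.11 - 2.241) = 0.808.
• Type II error rate β = 1 - power therefore increases (0.071 → 0.192).
Appropriate when false positives are costly — here, convicting an innocent person.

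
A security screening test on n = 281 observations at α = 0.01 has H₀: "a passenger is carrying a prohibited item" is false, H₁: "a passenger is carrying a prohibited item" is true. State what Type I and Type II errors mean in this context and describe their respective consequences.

Type I (false positive): concluding that a passenger is carrying a prohibited item when it is not — detaining an innocent passenger — delay and inconvenience. Type II (false negative): failing to conclude that a passenger is carrying a prohibited item when it is — letting a prohibited item through — security breach. Which is costlier depends on domain priorities and is a judgement call rather than a statistical fact.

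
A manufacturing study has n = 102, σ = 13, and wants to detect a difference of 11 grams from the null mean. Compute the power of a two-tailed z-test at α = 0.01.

SE = σ/√n = 13/√102 = 1.287. Non-centrality λ = d/SE = 11/1.287 = 8.546. Power ≈ Φ(λ - z_{α/2}) = Φ(8.546 - 2.576) = Φ(5.97) = 1.0.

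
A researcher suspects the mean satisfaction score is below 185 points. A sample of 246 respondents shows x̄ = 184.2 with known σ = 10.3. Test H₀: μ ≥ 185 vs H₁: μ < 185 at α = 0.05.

z = -1.218. Critical value: -1.645. Fail to reject H₀.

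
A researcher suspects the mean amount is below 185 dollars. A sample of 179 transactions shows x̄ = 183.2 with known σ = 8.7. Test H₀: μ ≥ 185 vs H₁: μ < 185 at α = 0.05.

z = -2.768. Critical value: -1.645. Reject H₀.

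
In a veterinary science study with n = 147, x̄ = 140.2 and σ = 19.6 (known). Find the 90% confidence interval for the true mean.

CI = x̄ ± z*(σ/√n) = 140.2 ± 1.645(19.6/√147) = 140.2 ± 2.66 = (137.54, 142.86)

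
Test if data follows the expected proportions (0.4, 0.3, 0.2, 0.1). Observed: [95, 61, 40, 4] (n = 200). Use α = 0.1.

Expected: [80.0, 60.0, 40.0, 20.0]. χ² = 15.629. df = 3, critical = 6.251. Reject H₀.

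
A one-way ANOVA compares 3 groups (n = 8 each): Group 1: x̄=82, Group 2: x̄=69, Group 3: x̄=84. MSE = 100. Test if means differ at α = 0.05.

Grand mean = 78.33. SS_between = 1061.33, MS_between = 530.67. F = 5.307, F_crit ≈ 3.467. Reject H₀.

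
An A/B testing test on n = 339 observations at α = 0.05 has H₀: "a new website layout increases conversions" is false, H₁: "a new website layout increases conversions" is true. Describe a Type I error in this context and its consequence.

Type I error: rejecting H₀ when it is true — concluding that a new website layout increases conversions when in fact it is not. Consequence: rolling out a layout that doesn't actually help — wasted engineering effort.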